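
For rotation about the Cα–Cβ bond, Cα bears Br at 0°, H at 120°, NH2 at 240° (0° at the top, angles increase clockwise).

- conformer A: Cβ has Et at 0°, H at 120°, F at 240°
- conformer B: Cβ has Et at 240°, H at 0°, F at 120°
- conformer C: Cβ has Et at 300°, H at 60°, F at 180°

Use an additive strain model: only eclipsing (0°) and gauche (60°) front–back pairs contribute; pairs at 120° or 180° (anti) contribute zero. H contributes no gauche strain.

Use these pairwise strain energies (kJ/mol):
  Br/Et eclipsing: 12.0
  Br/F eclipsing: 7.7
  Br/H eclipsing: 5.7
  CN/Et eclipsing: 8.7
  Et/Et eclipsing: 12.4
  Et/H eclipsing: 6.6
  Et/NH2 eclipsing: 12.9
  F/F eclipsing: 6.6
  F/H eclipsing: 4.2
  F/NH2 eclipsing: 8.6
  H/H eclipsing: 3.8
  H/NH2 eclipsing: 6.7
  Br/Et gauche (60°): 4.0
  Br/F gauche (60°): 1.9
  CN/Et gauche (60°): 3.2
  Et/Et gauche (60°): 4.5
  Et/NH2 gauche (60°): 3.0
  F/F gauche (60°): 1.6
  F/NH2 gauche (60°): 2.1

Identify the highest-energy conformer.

A

A (eclipsed): Br(0°)/Et(0°) eclipsed 12.0; H(120°)/H(120°) eclipsed 3.8; NH2(240°)/F(240°) eclipsed 8.6 → 24.4 kJ/mol.
B (eclipsed): Br(0°)/H(0°) eclipsed 5.7; H(120°)/F(120°) eclipsed 4.2; NH2(240°)/Et(240°) eclipsed 12.9 → 22.8 kJ/mol.
C (staggered): Br(0°)/Et(300°) gauche 4.0; NH2(240°)/Et(300°) gauche 3.0; NH2(240°)/F(180°) gauche 2.1 → 9.1 kJ/mol.
A has the highest total (24.4 kJ/mol).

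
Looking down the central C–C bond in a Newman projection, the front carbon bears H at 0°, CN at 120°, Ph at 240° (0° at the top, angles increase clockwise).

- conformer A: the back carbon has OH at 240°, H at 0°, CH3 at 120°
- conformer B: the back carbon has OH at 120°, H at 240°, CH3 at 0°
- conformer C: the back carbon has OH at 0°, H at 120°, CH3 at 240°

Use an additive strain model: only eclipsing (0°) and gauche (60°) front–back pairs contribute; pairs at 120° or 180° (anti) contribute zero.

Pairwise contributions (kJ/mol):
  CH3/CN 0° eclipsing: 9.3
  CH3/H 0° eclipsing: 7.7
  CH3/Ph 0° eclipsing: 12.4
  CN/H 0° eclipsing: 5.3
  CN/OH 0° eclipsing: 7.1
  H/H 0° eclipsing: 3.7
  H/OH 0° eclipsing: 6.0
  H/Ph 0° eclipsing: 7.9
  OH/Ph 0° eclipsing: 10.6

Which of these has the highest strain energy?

C

A is eclipsed. H at 0° is eclipsed with H at 0° (3.7); CN at 120° is eclipsed with CH3 at 120° (9.3); Ph at 240° is eclipsed with OH at 240° (10.6). Total 23.6 kJ/mol.
B is eclipsed. H at 0° is eclipsed with CH3 at 0° (7.7); CN at 120° is eclipsed with OH at 120° (7.1); Ph at 240° is eclipsed with H at 240° (7.9). Total 22.7 kJ/mol.
C is eclipsed. H at 0° is eclipsed with OH at 0° (6.0); CN at 120° is eclipsed with H at 120° (5.3); Ph at 240° is eclipsed with CH3 at 240° (12.4). Total 23.7 kJ/mol.
C has the highest total (23.7 kJ/mol).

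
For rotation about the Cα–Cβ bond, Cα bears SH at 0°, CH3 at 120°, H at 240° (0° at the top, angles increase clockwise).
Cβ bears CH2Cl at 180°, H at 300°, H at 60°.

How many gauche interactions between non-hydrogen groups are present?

1

Non-H gauche pairs: CH3(120°)/CH2Cl(180°) — 1 interaction.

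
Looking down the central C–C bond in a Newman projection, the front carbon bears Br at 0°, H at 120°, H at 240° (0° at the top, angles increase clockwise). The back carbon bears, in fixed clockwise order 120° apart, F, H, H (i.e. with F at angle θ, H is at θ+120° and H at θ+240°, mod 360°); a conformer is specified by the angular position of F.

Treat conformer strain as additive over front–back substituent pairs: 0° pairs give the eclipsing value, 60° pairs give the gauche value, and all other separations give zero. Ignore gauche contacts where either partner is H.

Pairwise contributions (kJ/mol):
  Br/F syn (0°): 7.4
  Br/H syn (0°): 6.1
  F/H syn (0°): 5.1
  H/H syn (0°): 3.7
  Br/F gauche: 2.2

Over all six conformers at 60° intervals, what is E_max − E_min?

F at 0° is eclipsed. Br at 0° is eclipsed with F at 0° (7.4); H at 120° is eclipsed with H at 120° (3.7); H at 240° is eclipsed with H at 240° (3.7). Total 14.8 kJ/mol.
F at 60° is staggered. Br at 0° is gauche with F at 60° (2.2). Total 2.2 kJ/mol.
F at 120° is eclipsed. Br at 0° is eclipsed with H at 0° (6.1); H at 120° is eclipsed with F at 120° (5.1); H at 240° is eclipsed with H at 240° (3.7). Total 14.9 kJ/mol.
F at 180° (staggered): no non-H gauche contacts → 0.0 kJ/mol.
F at 240° is eclipsed. Br at 0° is eclipsed with H at 0° (6.1); H at 120° is eclipsed with H at 120° (3.7); H at 240° is eclipsed with F at 240° (5.1). Total 14.9 kJ/mol.
F at 300° is staggered. Br at 0° is gauche with F at 300° (2.2). Total 2.2 kJ/mol.
Max at 120° (14.9 kJ/mol), min at 180° (0.0 kJ/mol); barrier = 14.9 kJ/mol.

14.9 kJ/mol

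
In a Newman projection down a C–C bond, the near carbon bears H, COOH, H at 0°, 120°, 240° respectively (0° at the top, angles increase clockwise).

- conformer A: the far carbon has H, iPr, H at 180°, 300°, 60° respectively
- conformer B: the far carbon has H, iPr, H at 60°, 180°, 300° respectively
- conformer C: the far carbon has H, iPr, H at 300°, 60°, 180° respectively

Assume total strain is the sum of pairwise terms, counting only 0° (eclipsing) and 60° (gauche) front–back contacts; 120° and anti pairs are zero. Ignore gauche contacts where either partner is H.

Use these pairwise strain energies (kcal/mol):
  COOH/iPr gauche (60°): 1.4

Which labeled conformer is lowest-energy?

A

A (staggered): no non-H gauche contacts → 0.0 kcal/mol.
B (staggered): COOH–iPr gauche; 1.4 = 1.4 kcal/mol.
C (staggered): COOH–iPr gauche; 1.4 = 1.4 kcal/mol.
A has the lowest total (0.0 kcal/mol).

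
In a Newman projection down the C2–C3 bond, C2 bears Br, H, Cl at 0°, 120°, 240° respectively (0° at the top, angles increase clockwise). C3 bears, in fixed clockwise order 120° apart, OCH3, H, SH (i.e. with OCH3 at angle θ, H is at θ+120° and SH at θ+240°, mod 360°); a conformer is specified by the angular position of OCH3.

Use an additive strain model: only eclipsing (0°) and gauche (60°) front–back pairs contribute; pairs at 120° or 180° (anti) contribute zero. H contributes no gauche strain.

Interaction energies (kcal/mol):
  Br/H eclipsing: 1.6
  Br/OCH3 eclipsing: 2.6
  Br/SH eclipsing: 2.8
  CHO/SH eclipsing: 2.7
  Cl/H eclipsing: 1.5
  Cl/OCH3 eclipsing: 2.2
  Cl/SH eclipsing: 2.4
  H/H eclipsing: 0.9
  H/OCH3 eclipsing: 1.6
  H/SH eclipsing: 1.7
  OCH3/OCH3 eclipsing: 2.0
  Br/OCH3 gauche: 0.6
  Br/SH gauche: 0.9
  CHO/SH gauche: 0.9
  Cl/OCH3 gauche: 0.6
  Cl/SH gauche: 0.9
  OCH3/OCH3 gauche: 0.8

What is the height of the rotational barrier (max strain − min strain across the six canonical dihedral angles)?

OCH3 at 0° is eclipsed. Br at 0° is eclipsed with OCH3 at 0° (2.6); H at 120° is eclipsed with H at 120° (0.9); Cl at 240° is eclipsed with SH at 240° (2.4). Total 5.9 kcal/mol.
OCH3 at 60° is staggered. Br at 0° is gauche with OCH3 at 60° (0.6); Br at 0° is gauche with SH at 300° (0.9); Cl at 240° is gauche with SH at 300° (0.9). Total 2.4 kcal/mol.
OCH3 at 120° is eclipsed. Br at 0° is eclipsed with SH at 0° (2.8); H at 120° is eclipsed with OCH3 at 120° (1.6); Cl at 240° is eclipsed with H at 240° (1.5). Total 5.9 kcal/mol.
OCH3 at 180° is staggered. Br at 0° is gauche with SH at 60° (0.9); Cl at 240° is gauche with OCH3 at 180° (0.6). Total 1.5 kcal/mol.
OCH3 at 240° is eclipsed. Br at 0° is eclipsed with H at 0° (1.6); H at 120° is eclipsed with SH at 120° (1.7); Cl at 240° is eclipsed with OCH3 at 240° (2.2). Total 5.5 kcal/mol.
OCH3 at 300° is staggered. Br at 0° is gauche with OCH3 at 300° (0.6); Cl at 240° is gauche with OCH3 at 300° (0.6); Cl at 240° is gauche with SH at 180° (0.9). Total 2.1 kcal/mol.
Max at 0° (5.9 kcal/mol), min at 180° (1.5 kcal/mol); barrier = 4.4 kcal/mol.

4.4 kcal/mol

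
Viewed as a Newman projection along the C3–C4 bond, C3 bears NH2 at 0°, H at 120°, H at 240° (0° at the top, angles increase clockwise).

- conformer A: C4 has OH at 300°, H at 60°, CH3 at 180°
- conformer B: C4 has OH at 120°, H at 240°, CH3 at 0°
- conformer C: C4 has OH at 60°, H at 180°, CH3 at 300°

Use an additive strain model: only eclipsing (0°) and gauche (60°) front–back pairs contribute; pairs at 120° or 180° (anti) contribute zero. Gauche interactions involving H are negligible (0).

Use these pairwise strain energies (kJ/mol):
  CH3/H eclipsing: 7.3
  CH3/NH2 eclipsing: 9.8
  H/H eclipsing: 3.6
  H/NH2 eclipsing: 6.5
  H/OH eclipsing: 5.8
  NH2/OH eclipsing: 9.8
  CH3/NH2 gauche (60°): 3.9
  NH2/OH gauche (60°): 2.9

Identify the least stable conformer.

A is staggered. NH2 at 0° is gauche with OH at 300° (2.9). Total 2.9 kJ/mol.
B is eclipsed. NH2 at 0° is eclipsed with CH3 at 0° (9.8); H at 120° is eclipsed with OH at 120° (5.8); H at 240° is eclipsed with H at 240° (3.6). Total 19.2 kJ/mol.
C is staggered. NH2 at 0° is gauche with OH at 60° (2.9); NH2 at 0° is gauche with CH3 at 300° (3.9). Total 6.8 kJ/mol.
B has the highest total (19.2 kJ/mol).

B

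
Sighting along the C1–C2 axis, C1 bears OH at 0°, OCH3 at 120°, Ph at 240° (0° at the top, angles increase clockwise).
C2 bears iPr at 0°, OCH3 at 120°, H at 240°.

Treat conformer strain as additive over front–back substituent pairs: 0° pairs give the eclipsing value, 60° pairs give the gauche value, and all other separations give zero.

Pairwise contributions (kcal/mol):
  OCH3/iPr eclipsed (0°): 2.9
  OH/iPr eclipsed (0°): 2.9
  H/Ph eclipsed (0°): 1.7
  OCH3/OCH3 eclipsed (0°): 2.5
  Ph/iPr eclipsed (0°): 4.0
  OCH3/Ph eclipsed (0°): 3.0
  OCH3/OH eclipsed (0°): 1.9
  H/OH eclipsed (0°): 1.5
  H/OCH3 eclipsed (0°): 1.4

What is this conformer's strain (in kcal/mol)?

7.1 kcal/mol

This conformer (eclipsed): OH(0°)/iPr(0°) eclipsed 2.9; OCH3(120°)/OCH3(120°) eclipsed 2.5; Ph(240°)/H(240°) eclipsed 1.7 → 7.1 kcal/mol.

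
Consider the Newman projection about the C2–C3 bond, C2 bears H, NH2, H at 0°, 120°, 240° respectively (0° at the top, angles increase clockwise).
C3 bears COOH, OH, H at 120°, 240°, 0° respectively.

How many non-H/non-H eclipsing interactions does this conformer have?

1

Non-H eclipsing pairs: NH2(120°)/COOH(120°) — 1 interaction.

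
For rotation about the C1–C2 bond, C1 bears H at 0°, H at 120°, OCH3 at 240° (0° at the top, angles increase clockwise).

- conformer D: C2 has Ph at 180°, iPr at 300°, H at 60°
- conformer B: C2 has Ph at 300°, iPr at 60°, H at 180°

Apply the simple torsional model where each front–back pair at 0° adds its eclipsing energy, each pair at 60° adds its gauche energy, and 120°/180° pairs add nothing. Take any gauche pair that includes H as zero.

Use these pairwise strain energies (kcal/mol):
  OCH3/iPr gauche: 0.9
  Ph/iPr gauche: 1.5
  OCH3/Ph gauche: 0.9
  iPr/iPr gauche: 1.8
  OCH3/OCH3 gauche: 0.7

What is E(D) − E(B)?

+0.9 kcal/mol

D (staggered): OCH3(240°)/Ph(180°) gauche 0.9; OCH3(240°)/iPr(300°) gauche 0.9 → 1.8 kcal/mol.
B (staggered): OCH3(240°)/Ph(300°) gauche 0.9 → 0.9 kcal/mol.
E(D) − E(B) = 1.8 − 0.9 = +0.9 kcal/mol.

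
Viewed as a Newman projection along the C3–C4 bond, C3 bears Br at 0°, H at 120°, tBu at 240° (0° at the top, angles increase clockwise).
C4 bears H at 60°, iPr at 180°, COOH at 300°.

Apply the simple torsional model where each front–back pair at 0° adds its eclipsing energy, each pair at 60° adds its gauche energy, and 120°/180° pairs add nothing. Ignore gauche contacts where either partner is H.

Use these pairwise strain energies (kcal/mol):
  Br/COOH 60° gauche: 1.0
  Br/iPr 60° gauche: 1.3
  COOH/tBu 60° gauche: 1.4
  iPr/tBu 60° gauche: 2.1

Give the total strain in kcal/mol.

4.5 kcal/mol

This conformer is staggered. Br at 0° is gauche with COOH at 300° (1.0); tBu at 240° is gauche with iPr at 180° (2.1); tBu at 240° is gauche with COOH at 300° (1.4). Total 4.5 kcal/mol.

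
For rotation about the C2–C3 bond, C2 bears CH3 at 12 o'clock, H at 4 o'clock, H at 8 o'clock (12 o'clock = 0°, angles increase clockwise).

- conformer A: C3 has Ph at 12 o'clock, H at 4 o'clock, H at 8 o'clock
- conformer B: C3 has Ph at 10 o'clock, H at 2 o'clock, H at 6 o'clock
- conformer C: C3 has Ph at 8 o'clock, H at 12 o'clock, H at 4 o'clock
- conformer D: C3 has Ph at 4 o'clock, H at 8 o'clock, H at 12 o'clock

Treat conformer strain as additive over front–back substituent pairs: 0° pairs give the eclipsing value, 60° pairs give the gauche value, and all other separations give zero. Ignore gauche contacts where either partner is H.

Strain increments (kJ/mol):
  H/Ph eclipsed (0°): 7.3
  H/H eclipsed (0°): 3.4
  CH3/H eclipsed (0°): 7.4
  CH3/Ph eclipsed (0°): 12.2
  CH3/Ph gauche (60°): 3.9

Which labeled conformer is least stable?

A (eclipsed): CH3(0°)/Ph(0°) eclipsed 12.2; H(120°)/H(120°) eclipsed 3.4; H(240°)/H(240°) eclipsed 3.4 → 19.0 kJ/mol.
B (staggered): CH3(0°)/Ph(300°) gauche 3.9 → 3.9 kJ/mol.
C (eclipsed): CH3(0°)/H(0°) eclipsed 7.4; H(120°)/H(120°) eclipsed 3.4; H(240°)/Ph(240°) eclipsed 7.3 → 18.1 kJ/mol.
D (eclipsed): CH3(0°)/H(0°) eclipsed 7.4; H(120°)/Ph(120°) eclipsed 7.3; H(240°)/H(240°) eclipsed 3.4 → 18.1 kJ/mol.
A has the highest total (19.0 kJ/mol).

A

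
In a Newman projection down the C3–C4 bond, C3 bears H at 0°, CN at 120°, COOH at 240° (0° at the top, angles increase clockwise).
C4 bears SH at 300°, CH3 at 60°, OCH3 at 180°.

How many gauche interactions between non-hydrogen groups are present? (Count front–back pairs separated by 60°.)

4

Non-H gauche pairs: CN(120°)/CH3(60°); CN(120°)/OCH3(180°); COOH(240°)/SH(300°); COOH(240°)/OCH3(180°) — 4 interactions.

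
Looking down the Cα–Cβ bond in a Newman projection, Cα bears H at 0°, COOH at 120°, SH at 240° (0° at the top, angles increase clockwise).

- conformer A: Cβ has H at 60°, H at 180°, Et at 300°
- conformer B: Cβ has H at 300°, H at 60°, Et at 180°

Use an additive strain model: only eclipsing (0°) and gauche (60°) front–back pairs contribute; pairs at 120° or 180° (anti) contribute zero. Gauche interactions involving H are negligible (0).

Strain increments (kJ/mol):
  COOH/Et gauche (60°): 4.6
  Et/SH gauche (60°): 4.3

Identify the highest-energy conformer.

A (staggered): SH(240°)/Et(300°) gauche 4.3 → 4.3 kJ/mol.
B (staggered): COOH(120°)/Et(180°) gauche 4.6; SH(240°)/Et(180°) gauche 4.3 → 8.9 kJ/mol.
B has the highest total (8.9 kJ/mol).

B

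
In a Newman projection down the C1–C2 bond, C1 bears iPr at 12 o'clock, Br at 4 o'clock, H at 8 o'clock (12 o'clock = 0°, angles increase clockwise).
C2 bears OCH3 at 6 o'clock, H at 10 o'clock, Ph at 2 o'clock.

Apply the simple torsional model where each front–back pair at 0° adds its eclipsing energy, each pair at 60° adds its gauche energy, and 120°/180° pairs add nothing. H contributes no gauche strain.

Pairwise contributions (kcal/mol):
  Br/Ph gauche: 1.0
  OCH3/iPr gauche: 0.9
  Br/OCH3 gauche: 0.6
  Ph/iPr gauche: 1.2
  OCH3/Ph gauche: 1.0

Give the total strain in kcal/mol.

This conformer (staggered): iPr(0°)/Ph(60°) gauche 1.2; Br(120°)/OCH3(180°) gauche 0.6; Br(120°)/Ph(60°) gauche 1.0 → 2.8 kcal/mol.

2.8 kcal/mol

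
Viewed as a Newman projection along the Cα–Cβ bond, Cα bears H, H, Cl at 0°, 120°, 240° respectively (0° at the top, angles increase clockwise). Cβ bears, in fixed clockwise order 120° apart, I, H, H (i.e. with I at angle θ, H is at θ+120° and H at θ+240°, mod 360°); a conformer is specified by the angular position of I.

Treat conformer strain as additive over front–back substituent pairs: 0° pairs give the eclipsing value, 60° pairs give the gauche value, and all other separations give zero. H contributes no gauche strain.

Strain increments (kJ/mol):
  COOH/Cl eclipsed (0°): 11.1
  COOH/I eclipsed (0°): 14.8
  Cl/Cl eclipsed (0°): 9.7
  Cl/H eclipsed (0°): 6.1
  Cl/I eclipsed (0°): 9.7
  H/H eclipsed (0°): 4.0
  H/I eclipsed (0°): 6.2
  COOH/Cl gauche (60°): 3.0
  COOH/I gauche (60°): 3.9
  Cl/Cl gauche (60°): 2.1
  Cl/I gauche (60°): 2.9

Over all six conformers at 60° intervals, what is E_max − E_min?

17.7 kJ/mol

I at 0° is eclipsed. H at 0° is eclipsed with I at 0° (6.2); H at 120° is eclipsed with H at 120° (4.0); Cl at 240° is eclipsed with H at 240° (6.1). Total 16.3 kJ/mol.
I at 60° (staggered): no non-H gauche contacts → 0.0 kJ/mol.
I at 120° is eclipsed. H at 0° is eclipsed with H at 0° (4.0); H at 120° is eclipsed with I at 120° (6.2); Cl at 240° is eclipsed with H at 240° (6.1). Total 16.3 kJ/mol.
I at 180° is staggered. Cl at 240° is gauche with I at 180° (2.9). Total 2.9 kJ/mol.
I at 240° is eclipsed. H at 0° is eclipsed with H at 0° (4.0); H at 120° is eclipsed with H at 120° (4.0); Cl at 240° is eclipsed with I at 240° (9.7). Total 17.7 kJ/mol.
I at 300° is staggered. Cl at 240° is gauche with I at 300° (2.9). Total 2.9 kJ/mol.
Max at 240° (17.7 kJ/mol), min at 60° (0.0 kJ/mol); barrier = 17.7 kJ/mol.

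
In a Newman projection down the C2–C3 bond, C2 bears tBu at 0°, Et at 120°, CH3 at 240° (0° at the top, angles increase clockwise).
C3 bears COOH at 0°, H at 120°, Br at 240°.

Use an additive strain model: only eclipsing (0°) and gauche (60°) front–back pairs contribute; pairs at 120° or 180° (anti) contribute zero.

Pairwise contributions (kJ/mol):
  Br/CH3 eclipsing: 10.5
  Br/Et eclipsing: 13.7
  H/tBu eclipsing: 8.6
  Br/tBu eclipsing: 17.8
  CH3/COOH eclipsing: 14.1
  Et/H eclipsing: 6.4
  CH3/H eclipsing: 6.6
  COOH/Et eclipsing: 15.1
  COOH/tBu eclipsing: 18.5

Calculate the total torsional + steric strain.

35.4 kJ/mol

This conformer is eclipsed. tBu at 0° is eclipsed with COOH at 0° (18.5); Et at 120° is eclipsed with H at 120° (6.4); CH3 at 240° is eclipsed with Br at 240° (10.5). Total 35.4 kJ/mol.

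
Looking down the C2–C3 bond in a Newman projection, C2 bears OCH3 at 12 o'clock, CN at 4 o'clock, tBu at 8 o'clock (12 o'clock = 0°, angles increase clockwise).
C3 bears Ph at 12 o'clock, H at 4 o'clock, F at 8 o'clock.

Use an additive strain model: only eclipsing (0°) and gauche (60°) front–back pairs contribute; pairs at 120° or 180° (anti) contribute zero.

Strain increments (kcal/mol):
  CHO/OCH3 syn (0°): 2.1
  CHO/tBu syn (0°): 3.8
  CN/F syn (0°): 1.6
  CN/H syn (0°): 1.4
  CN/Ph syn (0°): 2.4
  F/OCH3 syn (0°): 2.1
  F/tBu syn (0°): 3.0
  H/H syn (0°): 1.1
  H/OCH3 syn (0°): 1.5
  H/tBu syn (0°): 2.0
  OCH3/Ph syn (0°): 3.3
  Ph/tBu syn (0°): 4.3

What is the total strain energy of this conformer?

7.7 kcal/mol

This conformer is eclipsed. OCH3 at 0° is eclipsed with Ph at 0° (3.3); CN at 120° is eclipsed with H at 120° (1.4); tBu at 240° is eclipsed with F at 240° (3.0). Total 7.7 kcal/mol.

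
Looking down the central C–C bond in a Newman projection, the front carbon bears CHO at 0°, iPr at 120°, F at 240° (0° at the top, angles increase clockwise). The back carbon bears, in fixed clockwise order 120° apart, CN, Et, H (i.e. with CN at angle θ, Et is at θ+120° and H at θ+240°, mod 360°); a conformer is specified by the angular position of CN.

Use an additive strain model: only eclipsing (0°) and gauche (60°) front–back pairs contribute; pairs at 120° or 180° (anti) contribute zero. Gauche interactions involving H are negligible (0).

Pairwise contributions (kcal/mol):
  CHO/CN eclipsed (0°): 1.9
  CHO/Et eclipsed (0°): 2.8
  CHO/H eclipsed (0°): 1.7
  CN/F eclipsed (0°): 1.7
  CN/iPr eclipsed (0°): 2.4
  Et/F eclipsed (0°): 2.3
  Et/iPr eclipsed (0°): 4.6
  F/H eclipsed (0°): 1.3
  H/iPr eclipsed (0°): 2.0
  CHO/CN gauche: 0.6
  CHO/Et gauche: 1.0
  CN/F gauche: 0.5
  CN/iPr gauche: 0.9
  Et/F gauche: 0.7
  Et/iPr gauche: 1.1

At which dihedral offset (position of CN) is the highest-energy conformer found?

CN at 0° (eclipsed): CHO–CN eclipsed, iPr–Et eclipsed, F–H eclipsed; 1.9 + 4.6 + 1.3 = 7.8 kcal/mol.
CN at 60° (staggered): CHO–CN gauche, iPr–CN gauche, iPr–Et gauche, F–Et gauche; 0.6 + 0.9 + 1.1 + 0.7 = 3.3 kcal/mol.
CN at 120° (eclipsed): CHO–H eclipsed, iPr–CN eclipsed, F–Et eclipsed; 1.7 + 2.4 + 2.3 = 6.4 kcal/mol.
CN at 180° (staggered): CHO–Et gauche, iPr–CN gauche, F–CN gauche, F–Et gauche; 1.0 + 0.9 + 0.5 + 0.7 = 3.1 kcal/mol.
CN at 240° (eclipsed): CHO–Et eclipsed, iPr–H eclipsed, F–CN eclipsed; 2.8 + 2.0 + 1.7 = 6.5 kcal/mol.
CN at 300° (staggered): CHO–CN gauche, CHO–Et gauche, iPr–Et gauche, F–CN gauche; 0.6 + 1.0 + 1.1 + 0.5 = 3.2 kcal/mol.
The maximum (7.8 kcal/mol) occurs with CN at 0°.

0°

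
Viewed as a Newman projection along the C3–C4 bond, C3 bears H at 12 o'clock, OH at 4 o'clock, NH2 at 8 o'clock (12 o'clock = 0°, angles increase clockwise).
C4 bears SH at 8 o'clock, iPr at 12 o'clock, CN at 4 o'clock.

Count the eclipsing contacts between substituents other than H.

2

Non-H eclipsing pairs: OH(120°)/CN(120°); NH2(240°)/SH(240°) — 2 interactions.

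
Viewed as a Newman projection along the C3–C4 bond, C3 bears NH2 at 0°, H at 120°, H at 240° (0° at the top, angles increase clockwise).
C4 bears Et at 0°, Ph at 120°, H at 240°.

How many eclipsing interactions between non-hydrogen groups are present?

1

Non-H eclipsing pairs: NH2(0°)/Et(0°) — 1 interaction.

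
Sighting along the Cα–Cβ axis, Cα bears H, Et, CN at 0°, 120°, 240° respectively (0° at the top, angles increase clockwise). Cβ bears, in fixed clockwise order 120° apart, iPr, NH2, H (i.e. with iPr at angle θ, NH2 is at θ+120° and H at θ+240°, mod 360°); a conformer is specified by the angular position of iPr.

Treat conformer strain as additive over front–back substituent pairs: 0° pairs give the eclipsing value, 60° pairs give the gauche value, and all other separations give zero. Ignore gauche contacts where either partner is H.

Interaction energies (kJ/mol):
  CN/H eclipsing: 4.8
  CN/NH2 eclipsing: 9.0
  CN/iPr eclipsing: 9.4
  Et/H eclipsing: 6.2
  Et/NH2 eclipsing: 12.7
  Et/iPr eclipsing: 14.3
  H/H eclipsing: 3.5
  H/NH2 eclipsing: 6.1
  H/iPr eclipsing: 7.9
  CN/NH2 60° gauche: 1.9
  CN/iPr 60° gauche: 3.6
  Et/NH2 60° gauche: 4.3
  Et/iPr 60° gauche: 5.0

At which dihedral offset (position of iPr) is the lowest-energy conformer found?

300°

iPr at 0° is eclipsed. H at 0° is eclipsed with iPr at 0° (7.9); Et at 120° is eclipsed with NH2 at 120° (12.7); CN at 240° is eclipsed with H at 240° (4.8). Total 25.4 kJ/mol.
iPr at 60° is staggered. Et at 120° is gauche with iPr at 60° (5.0); Et at 120° is gauche with NH2 at 180° (4.3); CN at 240° is gauche with NH2 at 180° (1.9). Total 11.2 kJ/mol.
iPr at 120° is eclipsed. H at 0° is eclipsed with H at 0° (3.5); Et at 120° is eclipsed with iPr at 120° (14.3); CN at 240° is eclipsed with NH2 at 240° (9.0). Total 26.8 kJ/mol.
iPr at 180° is staggered. Et at 120° is gauche with iPr at 180° (5.0); CN at 240° is gauche with iPr at 180° (3.6); CN at 240° is gauche with NH2 at 300° (1.9). Total 10.5 kJ/mol.
iPr at 240° is eclipsed. H at 0° is eclipsed with NH2 at 0° (6.1); Et at 120° is eclipsed with H at 120° (6.2); CN at 240° is eclipsed with iPr at 240° (9.4). Total 21.7 kJ/mol.
iPr at 300° is staggered. Et at 120° is gauche with NH2 at 60° (4.3); CN at 240° is gauche with iPr at 300° (3.6). Total 7.9 kJ/mol.
The minimum (7.9 kJ/mol) occurs with iPr at 300°.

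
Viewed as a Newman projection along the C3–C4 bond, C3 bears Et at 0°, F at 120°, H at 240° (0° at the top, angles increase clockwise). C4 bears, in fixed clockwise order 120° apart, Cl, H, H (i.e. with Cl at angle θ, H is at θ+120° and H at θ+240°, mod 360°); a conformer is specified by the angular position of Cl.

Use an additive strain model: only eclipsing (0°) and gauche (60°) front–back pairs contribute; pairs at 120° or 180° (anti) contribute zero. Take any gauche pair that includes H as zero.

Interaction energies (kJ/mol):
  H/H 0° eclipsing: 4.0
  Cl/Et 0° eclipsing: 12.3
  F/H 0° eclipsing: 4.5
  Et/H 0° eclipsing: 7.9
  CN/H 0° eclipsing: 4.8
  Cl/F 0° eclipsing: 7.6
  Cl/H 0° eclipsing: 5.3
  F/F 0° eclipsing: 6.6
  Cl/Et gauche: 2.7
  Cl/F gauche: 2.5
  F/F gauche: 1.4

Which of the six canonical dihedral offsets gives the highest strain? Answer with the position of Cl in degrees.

0°

Cl at 0° (eclipsed): Et–Cl eclipsed, F–H eclipsed, H–H eclipsed; 12.3 + 4.5 + 4.0 = 20.8 kJ/mol.
Cl at 60° (staggered): Et–Cl gauche, F–Cl gauche; 2.7 + 2.5 = 5.2 kJ/mol.
Cl at 120° (eclipsed): Et–H eclipsed, F–Cl eclipsed, H–H eclipsed; 7.9 + 7.6 + 4.0 = 19.5 kJ/mol.
Cl at 180° (staggered): F–Cl gauche; 2.5 = 2.5 kJ/mol.
Cl at 240° (eclipsed): Et–H eclipsed, F–H eclipsed, H–Cl eclipsed; 7.9 + 4.5 + 5.3 = 17.7 kJ/mol.
Cl at 300° (staggered): Et–Cl gauche; 2.7 = 2.7 kJ/mol.
The maximum (20.8 kJ/mol) occurs with Cl at 0°.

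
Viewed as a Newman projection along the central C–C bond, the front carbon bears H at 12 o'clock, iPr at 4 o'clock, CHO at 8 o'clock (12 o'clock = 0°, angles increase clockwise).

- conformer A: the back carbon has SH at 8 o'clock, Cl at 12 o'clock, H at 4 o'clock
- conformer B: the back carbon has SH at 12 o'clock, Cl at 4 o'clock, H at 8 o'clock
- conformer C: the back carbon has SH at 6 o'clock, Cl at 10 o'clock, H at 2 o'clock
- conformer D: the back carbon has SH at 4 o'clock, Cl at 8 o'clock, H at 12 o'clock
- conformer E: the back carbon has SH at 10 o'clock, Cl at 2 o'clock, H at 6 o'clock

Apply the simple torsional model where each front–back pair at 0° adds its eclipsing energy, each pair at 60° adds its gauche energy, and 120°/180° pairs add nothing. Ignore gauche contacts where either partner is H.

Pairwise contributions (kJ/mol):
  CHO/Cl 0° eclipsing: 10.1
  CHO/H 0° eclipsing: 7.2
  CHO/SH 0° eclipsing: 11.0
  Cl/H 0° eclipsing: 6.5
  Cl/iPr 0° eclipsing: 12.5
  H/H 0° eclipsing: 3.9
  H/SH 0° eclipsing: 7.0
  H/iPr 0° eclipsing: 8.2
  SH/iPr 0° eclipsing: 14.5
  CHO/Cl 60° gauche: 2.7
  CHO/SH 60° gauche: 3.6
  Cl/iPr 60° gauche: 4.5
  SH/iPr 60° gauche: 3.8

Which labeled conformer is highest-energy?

D

A (eclipsed): H–Cl eclipsed, iPr–H eclipsed, CHO–SH eclipsed; 6.5 + 8.2 + 11.0 = 25.7 kJ/mol.
B (eclipsed): H–SH eclipsed, iPr–Cl eclipsed, CHO–H eclipsed; 7.0 + 12.5 + 7.2 = 26.7 kJ/mol.
C (staggered): iPr–SH gauche, CHO–SH gauche, CHO–Cl gauche; 3.8 + 3.6 + 2.7 = 10.1 kJ/mol.
D (eclipsed): H–H eclipsed, iPr–SH eclipsed, CHO–Cl eclipsed; 3.9 + 14.5 + 10.1 = 28.5 kJ/mol.
E (staggered): iPr–Cl gauche, CHO–SH gauche; 4.5 + 3.6 = 8.1 kJ/mol.
D has the highest total (28.5 kJ/mol).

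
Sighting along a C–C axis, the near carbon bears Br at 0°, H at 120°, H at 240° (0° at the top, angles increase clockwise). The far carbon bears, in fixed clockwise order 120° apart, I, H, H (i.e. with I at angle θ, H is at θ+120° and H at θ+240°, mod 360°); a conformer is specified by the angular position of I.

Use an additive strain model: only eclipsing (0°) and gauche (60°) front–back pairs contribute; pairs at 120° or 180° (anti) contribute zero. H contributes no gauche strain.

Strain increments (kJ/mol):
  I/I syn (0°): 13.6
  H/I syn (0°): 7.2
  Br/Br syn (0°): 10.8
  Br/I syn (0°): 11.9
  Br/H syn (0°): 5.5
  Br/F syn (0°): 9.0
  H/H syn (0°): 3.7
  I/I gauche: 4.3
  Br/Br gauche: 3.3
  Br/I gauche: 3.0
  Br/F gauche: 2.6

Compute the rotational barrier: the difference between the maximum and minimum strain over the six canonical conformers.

19.3 kJ/mol

I at 0° (eclipsed): Br(0°)/I(0°) eclipsed 11.9; H(120°)/H(120°) eclipsed 3.7; H(240°)/H(240°) eclipsed 3.7 → 19.3 kJ/mol.
I at 60° (staggered): Br(0°)/I(60°) gauche 3.0 → 3.0 kJ/mol.
I at 120° (eclipsed): Br(0°)/H(0°) eclipsed 5.5; H(120°)/I(120°) eclipsed 7.2; H(240°)/H(240°) eclipsed 3.7 → 16.4 kJ/mol.
I at 180° (staggered): no non-H gauche contacts → 0.0 kJ/mol.
I at 240° (eclipsed): Br(0°)/H(0°) eclipsed 5.5; H(120°)/H(120°) eclipsed 3.7; H(240°)/I(240°) eclipsed 7.2 → 16.4 kJ/mol.
I at 300° (staggered): Br(0°)/I(300°) gauche 3.0 → 3.0 kJ/mol.
Max at 0° (19.3 kJ/mol), min at 180° (0.0 kJ/mol); barrier = 19.3 kJ/mol.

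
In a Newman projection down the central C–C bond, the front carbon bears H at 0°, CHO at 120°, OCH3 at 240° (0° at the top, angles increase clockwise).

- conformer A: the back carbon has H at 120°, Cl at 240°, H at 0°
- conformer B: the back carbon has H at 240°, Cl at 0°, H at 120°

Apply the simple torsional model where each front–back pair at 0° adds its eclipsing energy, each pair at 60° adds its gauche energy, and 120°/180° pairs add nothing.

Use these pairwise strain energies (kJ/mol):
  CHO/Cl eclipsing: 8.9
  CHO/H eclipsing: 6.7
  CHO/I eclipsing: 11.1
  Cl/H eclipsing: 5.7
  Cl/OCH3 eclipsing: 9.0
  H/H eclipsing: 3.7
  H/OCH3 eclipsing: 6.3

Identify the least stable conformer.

A (eclipsed): H(0°)/H(0°) eclipsed 3.7; CHO(120°)/H(120°) eclipsed 6.7; OCH3(240°)/Cl(240°) eclipsed 9.0 → 19.4 kJ/mol.
B (eclipsed): H(0°)/Cl(0°) eclipsed 5.7; CHO(120°)/H(120°) eclipsed 6.7; OCH3(240°)/H(240°) eclipsed 6.3 → 18.7 kJ/mol.
A has the highest total (19.4 kJ/mol).

A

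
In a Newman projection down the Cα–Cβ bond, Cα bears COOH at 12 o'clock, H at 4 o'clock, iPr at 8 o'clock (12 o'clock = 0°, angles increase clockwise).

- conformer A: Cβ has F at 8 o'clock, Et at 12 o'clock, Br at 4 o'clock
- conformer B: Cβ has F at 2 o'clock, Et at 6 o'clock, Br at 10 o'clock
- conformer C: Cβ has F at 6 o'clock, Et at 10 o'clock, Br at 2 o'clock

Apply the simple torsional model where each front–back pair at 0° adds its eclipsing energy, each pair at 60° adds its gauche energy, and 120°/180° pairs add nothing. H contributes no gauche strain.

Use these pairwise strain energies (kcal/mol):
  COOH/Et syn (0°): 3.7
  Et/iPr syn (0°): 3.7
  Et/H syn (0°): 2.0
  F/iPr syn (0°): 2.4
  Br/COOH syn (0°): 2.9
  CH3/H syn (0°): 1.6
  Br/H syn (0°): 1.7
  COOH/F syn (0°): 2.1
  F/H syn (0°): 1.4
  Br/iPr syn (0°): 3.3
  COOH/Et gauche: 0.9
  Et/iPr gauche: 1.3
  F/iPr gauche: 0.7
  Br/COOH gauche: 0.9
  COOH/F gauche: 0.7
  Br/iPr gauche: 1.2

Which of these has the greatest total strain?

A is eclipsed. COOH at 0° is eclipsed with Et at 0° (3.7); H at 120° is eclipsed with Br at 120° (1.7); iPr at 240° is eclipsed with F at 240° (2.4). Total 7.8 kcal/mol.
B is staggered. COOH at 0° is gauche with F at 60° (0.7); COOH at 0° is gauche with Br at 300° (0.9); iPr at 240° is gauche with Et at 180° (1.3); iPr at 240° is gauche with Br at 300° (1.2). Total 4.1 kcal/mol.
C is staggered. COOH at 0° is gauche with Et at 300° (0.9); COOH at 0° is gauche with Br at 60° (0.9); iPr at 240° is gauche with F at 180° (0.7); iPr at 240° is gauche with Et at 300° (1.3). Total 3.8 kcal/mol.
A has the highest total (7.8 kcal/mol).

A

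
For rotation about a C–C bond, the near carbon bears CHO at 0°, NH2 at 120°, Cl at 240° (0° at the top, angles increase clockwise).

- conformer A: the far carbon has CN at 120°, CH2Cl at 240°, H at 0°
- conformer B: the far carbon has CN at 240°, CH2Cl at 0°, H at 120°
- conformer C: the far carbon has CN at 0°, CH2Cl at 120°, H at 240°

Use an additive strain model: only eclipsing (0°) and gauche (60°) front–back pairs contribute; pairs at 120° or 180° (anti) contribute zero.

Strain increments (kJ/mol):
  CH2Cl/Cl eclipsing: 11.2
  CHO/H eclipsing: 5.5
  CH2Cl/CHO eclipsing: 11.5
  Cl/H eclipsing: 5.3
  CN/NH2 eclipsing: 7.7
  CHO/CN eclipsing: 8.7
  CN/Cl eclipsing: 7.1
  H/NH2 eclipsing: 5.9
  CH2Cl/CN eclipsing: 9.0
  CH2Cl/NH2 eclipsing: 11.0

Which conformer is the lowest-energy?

A (eclipsed): CHO–H eclipsed, NH2–CN eclipsed, Cl–CH2Cl eclipsed; 5.5 + 7.7 + 11.2 = 24.4 kJ/mol.
B (eclipsed): CHO–CH2Cl eclipsed, NH2–H eclipsed, Cl–CN eclipsed; 11.5 + 5.9 + 7.1 = 24.5 kJ/mol.
C (eclipsed): CHO–CN eclipsed, NH2–CH2Cl eclipsed, Cl–H eclipsed; 8.7 + 11.0 + 5.3 = 25.0 kJ/mol.
A has the lowest total (24.4 kJ/mol).

A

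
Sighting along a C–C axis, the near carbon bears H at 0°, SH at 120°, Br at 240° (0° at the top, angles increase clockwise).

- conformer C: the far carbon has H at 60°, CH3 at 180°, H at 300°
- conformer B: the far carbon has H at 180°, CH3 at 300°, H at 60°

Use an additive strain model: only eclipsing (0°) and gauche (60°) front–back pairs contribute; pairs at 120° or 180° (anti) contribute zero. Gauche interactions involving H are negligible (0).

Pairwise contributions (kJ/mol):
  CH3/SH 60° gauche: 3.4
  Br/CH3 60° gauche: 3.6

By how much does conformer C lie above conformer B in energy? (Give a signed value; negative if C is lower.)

+3.4 kJ/mol

C (staggered): SH(120°)/CH3(180°) gauche 3.4; Br(240°)/CH3(180°) gauche 3.6 → 7.0 kJ/mol.
B (staggered): Br(240°)/CH3(300°) gauche 3.6 → 3.6 kJ/mol.
E(C) − E(B) = 7.0 − 3.6 = +3.4 kJ/mol.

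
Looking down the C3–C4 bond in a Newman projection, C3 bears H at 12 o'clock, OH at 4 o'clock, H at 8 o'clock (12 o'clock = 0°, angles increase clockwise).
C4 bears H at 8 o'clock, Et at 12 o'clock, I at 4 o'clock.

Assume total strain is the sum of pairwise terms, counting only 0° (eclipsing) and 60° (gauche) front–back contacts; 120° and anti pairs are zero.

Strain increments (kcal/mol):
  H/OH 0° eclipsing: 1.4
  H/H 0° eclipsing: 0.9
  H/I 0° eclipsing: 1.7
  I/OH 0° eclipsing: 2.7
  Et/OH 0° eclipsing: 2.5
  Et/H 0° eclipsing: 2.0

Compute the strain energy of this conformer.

This conformer (eclipsed): H–Et eclipsed, OH–I eclipsed, H–H eclipsed; 2.0 + 2.7 + 0.9 = 5.6 kcal/mol.

5.6 kcal/mol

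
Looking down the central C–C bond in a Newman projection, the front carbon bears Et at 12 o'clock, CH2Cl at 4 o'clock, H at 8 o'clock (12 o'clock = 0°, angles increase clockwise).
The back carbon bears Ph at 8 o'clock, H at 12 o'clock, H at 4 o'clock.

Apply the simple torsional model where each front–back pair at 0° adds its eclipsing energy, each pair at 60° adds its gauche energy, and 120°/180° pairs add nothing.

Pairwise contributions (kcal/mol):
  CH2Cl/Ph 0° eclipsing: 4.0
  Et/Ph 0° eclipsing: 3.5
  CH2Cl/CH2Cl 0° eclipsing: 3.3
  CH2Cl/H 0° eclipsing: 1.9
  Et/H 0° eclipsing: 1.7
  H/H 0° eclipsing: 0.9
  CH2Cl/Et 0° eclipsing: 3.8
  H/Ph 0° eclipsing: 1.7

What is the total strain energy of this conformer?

5.3 kcal/mol

This conformer (eclipsed): Et(0°)/H(0°) eclipsed 1.7; CH2Cl(120°)/H(120°) eclipsed 1.9; H(240°)/Ph(240°) eclipsed 1.7 → 5.3 kcal/mol.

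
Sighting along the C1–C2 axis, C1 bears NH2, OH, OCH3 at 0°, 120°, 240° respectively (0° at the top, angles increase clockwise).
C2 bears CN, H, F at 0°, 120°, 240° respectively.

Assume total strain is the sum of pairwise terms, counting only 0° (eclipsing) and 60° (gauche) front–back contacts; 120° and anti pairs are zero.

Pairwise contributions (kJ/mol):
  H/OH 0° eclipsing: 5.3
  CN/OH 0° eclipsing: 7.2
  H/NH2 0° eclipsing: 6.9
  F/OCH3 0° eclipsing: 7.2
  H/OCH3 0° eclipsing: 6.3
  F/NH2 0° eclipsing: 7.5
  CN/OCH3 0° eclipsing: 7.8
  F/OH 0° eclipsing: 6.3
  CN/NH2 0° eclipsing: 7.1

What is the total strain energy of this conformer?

This conformer is eclipsed. NH2 at 0° is eclipsed with CN at 0° (7.1); OH at 120° is eclipsed with H at 120° (5.3); OCH3 at 240° is eclipsed with F at 240° (7.2). Total 19.6 kJ/mol.

19.6 kJ/mol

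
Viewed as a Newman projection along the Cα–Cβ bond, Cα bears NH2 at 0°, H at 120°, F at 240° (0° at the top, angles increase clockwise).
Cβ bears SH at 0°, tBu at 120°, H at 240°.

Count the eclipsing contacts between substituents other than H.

Non-H eclipsing pairs: NH2(0°)/SH(0°) — 1 interaction.

1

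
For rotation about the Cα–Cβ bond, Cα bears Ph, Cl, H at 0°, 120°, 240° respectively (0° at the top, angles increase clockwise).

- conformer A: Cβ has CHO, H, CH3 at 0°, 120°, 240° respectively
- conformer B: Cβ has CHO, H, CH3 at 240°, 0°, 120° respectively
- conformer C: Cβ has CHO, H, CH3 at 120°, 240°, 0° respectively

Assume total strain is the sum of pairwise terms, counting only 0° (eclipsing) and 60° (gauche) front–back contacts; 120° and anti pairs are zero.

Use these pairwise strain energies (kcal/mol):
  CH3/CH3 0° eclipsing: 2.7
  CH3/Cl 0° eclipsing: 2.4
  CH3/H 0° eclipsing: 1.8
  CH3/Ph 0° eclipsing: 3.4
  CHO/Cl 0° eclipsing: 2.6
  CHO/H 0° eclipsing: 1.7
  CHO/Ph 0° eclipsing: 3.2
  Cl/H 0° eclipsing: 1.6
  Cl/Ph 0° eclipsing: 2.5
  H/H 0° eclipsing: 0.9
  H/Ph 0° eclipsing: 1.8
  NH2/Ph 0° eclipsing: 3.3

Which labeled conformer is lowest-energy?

A (eclipsed): Ph(0°)/CHO(0°) eclipsed 3.2; Cl(120°)/H(120°) eclipsed 1.6; H(240°)/CH3(240°) eclipsed 1.8 → 6.6 kcal/mol.
B (eclipsed): Ph(0°)/H(0°) eclipsed 1.8; Cl(120°)/CH3(120°) eclipsed 2.4; H(240°)/CHO(240°) eclipsed 1.7 → 5.9 kcal/mol.
C (eclipsed): Ph(0°)/CH3(0°) eclipsed 3.4; Cl(120°)/CHO(120°) eclipsed 2.6; H(240°)/H(240°) eclipsed 0.9 → 6.9 kcal/mol.
B has the lowest total (5.9 kcal/mol).

B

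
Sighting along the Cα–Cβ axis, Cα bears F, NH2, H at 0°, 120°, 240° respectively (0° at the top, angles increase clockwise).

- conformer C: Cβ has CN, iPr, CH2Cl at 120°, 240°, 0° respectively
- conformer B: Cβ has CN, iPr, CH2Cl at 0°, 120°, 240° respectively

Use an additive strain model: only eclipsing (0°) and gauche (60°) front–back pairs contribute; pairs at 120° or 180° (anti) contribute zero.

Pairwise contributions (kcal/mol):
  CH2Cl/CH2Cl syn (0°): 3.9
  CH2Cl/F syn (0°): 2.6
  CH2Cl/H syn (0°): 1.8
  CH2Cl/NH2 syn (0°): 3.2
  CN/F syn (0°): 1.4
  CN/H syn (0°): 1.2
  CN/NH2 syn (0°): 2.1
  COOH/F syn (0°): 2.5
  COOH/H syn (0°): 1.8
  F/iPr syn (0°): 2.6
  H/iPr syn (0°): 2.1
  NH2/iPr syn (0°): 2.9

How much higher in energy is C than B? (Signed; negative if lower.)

C (eclipsed): F(0°)/CH2Cl(0°) eclipsed 2.6; NH2(120°)/CN(120°) eclipsed 2.1; H(240°)/iPr(240°) eclipsed 2.1 → 6.8 kcal/mol.
B (eclipsed): F(0°)/CN(0°) eclipsed 1.4; NH2(120°)/iPr(120°) eclipsed 2.9; H(240°)/CH2Cl(240°) eclipsed 1.8 → 6.1 kcal/mol.
E(C) − E(B) = 6.8 − 6.1 = +0.7 kcal/mol.

+0.7 kcal/mol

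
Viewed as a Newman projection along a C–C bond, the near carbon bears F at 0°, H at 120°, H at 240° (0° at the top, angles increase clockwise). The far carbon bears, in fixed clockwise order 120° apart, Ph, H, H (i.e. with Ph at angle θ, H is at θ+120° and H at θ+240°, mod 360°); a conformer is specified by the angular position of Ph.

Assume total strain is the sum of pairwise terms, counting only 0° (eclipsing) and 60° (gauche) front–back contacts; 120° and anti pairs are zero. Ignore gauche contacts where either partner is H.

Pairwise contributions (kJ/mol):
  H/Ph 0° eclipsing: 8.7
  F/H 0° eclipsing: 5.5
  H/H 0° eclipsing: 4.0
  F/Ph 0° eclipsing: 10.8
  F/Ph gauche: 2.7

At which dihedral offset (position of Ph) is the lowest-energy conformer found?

Ph at 0° is eclipsed. F at 0° is eclipsed with Ph at 0° (10.8); H at 120° is eclipsed with H at 120° (4.0); H at 240° is eclipsed with H at 240° (4.0). Total 18.8 kJ/mol.
Ph at 60° is staggered. F at 0° is gauche with Ph at 60° (2.7). Total 2.7 kJ/mol.
Ph at 120° is eclipsed. F at 0° is eclipsed with H at 0° (5.5); H at 120° is eclipsed with Ph at 120° (8.7); H at 240° is eclipsed with H at 240° (4.0). Total 18.2 kJ/mol.
Ph at 180° (staggered): no non-H gauche contacts → 0.0 kJ/mol.
Ph at 240° is eclipsed. F at 0° is eclipsed with H at 0° (5.5); H at 120° is eclipsed with H at 120° (4.0); H at 240° is eclipsed with Ph at 240° (8.7). Total 18.2 kJ/mol.
Ph at 300° is staggered. F at 0° is gauche with Ph at 300° (2.7). Total 2.7 kJ/mol.
The minimum (0.0 kJ/mol) occurs with Ph at 180°.

180°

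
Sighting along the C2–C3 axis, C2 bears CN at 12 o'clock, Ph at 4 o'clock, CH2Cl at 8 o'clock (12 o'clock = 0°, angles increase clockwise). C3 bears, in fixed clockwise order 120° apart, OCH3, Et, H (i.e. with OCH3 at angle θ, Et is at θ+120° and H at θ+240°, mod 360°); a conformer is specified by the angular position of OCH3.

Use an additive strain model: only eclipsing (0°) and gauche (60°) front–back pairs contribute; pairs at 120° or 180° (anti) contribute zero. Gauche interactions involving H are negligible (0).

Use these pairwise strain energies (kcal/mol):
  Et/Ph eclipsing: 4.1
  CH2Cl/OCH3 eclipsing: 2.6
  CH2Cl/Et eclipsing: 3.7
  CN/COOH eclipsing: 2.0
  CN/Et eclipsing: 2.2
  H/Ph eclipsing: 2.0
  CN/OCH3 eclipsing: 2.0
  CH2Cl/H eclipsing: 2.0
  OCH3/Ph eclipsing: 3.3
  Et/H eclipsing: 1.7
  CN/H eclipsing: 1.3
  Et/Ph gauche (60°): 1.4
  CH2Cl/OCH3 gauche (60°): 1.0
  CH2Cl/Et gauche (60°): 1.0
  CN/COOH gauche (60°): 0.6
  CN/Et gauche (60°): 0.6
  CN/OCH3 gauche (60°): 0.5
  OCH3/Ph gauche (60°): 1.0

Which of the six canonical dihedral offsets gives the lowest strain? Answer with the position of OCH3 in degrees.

300°

OCH3 at 0° (eclipsed): CN(0°)/OCH3(0°) eclipsed 2.0; Ph(120°)/Et(120°) eclipsed 4.1; CH2Cl(240°)/H(240°) eclipsed 2.0 → 8.1 kcal/mol.
OCH3 at 60° (staggered): CN(0°)/OCH3(60°) gauche 0.5; Ph(120°)/OCH3(60°) gauche 1.0; Ph(120°)/Et(180°) gauche 1.4; CH2Cl(240°)/Et(180°) gauche 1.0 → 3.9 kcal/mol.
OCH3 at 120° (eclipsed): CN(0°)/H(0°) eclipsed 1.3; Ph(120°)/OCH3(120°) eclipsed 3.3; CH2Cl(240°)/Et(240°) eclipsed 3.7 → 8.3 kcal/mol.
OCH3 at 180° (staggered): CN(0°)/Et(300°) gauche 0.6; Ph(120°)/OCH3(180°) gauche 1.0; CH2Cl(240°)/OCH3(180°) gauche 1.0; CH2Cl(240°)/Et(300°) gauche 1.0 → 3.6 kcal/mol.
OCH3 at 240° (eclipsed): CN(0°)/Et(0°) eclipsed 2.2; Ph(120°)/H(120°) eclipsed 2.0; CH2Cl(240°)/OCH3(240°) eclipsed 2.6 → 6.8 kcal/mol.
OCH3 at 300° (staggered): CN(0°)/OCH3(300°) gauche 0.5; CN(0°)/Et(60°) gauche 0.6; Ph(120°)/Et(60°) gauche 1.4; CH2Cl(240°)/OCH3(300°) gauche 1.0 → 3.5 kcal/mol.
The minimum (3.5 kcal/mol) occurs with OCH3 at 300°.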